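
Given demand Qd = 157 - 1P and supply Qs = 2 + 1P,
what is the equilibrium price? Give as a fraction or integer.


At equilibrium, Qd = Qs.
157 - 1P = 2 + 1P
157 - 2 = 1P + 1P
155 = 2P
P* = 155/2 = 155/2

155/2


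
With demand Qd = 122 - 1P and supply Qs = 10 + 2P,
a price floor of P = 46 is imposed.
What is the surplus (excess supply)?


At P = 46:
Qd = 122 - 1*46 = 76
Qs = 10 + 2*46 = 102
Surplus = Qs - Qd = 102 - 76 = 26

26


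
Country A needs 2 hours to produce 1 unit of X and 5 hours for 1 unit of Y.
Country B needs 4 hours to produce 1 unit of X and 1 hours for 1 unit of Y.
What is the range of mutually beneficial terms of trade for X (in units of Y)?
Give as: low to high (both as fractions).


Opportunity cost of X for Country A = hours_X / hours_Y = 2/5 = 2/5 units of Y
Opportunity cost of X for Country B = hours_X / hours_Y = 4/1 = 4 units of Y
Terms of trade must be between the two opportunity costs.
Range: 2/5 to 4

2/5 to 4


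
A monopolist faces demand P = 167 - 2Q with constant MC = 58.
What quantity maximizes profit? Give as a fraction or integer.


TR = P*Q = (167 - 2Q)Q = 167Q - 2Q^2
MR = dTR/dQ = 167 - 4Q
Set MR = MC:
167 - 4Q = 58
109 = 4Q
Q* = 109/4 = 109/4

109/4


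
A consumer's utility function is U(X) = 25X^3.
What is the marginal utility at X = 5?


MU = dU/dX = 25*3*X^(3-1)
MU = 75*X^2
At X = 5:
MU = 75 * 5^2
MU = 75 * 25 = 1875

1875


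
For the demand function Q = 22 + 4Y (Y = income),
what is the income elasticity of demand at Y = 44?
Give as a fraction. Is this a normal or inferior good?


dQ/dY = 4
At Y = 44: Q = 22 + 4*44 = 198
Ey = (dQ/dY)(Y/Q) = 4 * 44 / 198 = 8/9
Since Ey > 0, this is a normal good.

8/9 (normal good)


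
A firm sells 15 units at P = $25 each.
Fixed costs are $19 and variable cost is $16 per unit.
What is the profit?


Total Revenue = P * Q = 25 * 15 = $375
Total Cost = FC + VC*Q = 19 + 16*15 = $259
Profit = TR - TC = 375 - 259 = $116

$116


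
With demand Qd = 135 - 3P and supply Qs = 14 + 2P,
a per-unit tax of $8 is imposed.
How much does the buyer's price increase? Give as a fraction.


With a per-unit tax, the buyer's price increase depends on relative slopes.
Supply slope: d = 2, Demand slope: b = 3
Buyer's price increase = d * tax / (b + d)
= 2 * 8 / (3 + 2)
= 16 / 5 = 16/5

16/5


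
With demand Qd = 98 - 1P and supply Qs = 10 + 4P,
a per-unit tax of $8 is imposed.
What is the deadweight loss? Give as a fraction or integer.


Pre-tax equilibrium quantity: Q* = 402/5
Post-tax equilibrium quantity: Q_tax = 74
Reduction in quantity: Q* - Q_tax = 32/5
DWL = (1/2) * tax * (Q* - Q_tax)
DWL = (1/2) * 8 * 32/5 = 128/5

128/5


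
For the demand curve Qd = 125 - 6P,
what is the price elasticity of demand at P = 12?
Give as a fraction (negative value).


dQ/dP = -6
At P = 12: Q = 125 - 6*12 = 53
E = (dQ/dP)(P/Q) = (-6)(12/53) = -72/53

-72/53


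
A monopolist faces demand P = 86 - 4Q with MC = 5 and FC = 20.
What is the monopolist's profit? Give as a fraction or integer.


MR = MC: 86 - 8Q = 5
Q* = 81/8
P* = 86 - 4*81/8 = 91/2
Profit = (P* - MC)*Q* - FC
= (91/2 - 5)*81/8 - 20
= 81/2*81/8 - 20
= 6561/16 - 20 = 6241/16

6241/16


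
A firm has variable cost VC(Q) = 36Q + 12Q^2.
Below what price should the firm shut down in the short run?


AVC(Q) = VC(Q)/Q = 36 + 12Q
AVC is increasing in Q, so minimum AVC is at Q -> 0+.
Min AVC = 36
The firm should shut down if P < 36.

36


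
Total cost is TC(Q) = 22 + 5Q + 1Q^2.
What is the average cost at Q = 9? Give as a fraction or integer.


TC(9) = 22 + 5*9 + 1*9^2
TC(9) = 22 + 45 + 81 = 148
AC = TC/Q = 148/9 = 148/9

148/9


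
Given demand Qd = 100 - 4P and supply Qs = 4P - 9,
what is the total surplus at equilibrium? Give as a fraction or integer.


Find equilibrium: 100 - 4P = 4P - 9
100 + 9 = 8P
P* = 109/8 = 109/8
Q* = 4*109/8 - 9 = 91/2
Inverse demand: P = 25 - Q/4, so P_max = 25
Inverse supply: P = 9/4 + Q/4, so P_min = 9/4
CS = (1/2) * 91/2 * (25 - 109/8) = 8281/32
PS = (1/2) * 91/2 * (109/8 - 9/4) = 8281/32
TS = CS + PS = 8281/32 + 8281/32 = 8281/16

8281/16


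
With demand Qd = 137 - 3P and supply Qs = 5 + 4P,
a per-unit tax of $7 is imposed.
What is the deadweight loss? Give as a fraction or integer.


Pre-tax equilibrium quantity: Q* = 563/7
Post-tax equilibrium quantity: Q_tax = 479/7
Reduction in quantity: Q* - Q_tax = 12
DWL = (1/2) * tax * (Q* - Q_tax)
DWL = (1/2) * 7 * 12 = 42

42


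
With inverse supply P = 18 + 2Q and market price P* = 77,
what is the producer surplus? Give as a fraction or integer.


Minimum supply price (at Q=0): P_min = 18
Quantity supplied at P* = 77:
Q* = (77 - 18)/2 = 59/2
PS = (1/2) * Q* * (P* - P_min)
PS = (1/2) * 59/2 * (77 - 18)
PS = (1/2) * 59/2 * 59 = 3481/4

3481/4


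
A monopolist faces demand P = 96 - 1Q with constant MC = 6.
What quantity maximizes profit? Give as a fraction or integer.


TR = P*Q = (96 - 1Q)Q = 96Q - 1Q^2
MR = dTR/dQ = 96 - 2Q
Set MR = MC:
96 - 2Q = 6
90 = 2Q
Q* = 90/2 = 45

45


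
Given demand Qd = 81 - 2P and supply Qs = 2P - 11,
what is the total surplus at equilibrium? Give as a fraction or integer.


Find equilibrium: 81 - 2P = 2P - 11
81 + 11 = 4P
P* = 92/4 = 23
Q* = 2*23 - 11 = 35
Inverse demand: P = 81/2 - Q/2, so P_max = 81/2
Inverse supply: P = 11/2 + Q/2, so P_min = 11/2
CS = (1/2) * 35 * (81/2 - 23) = 1225/4
PS = (1/2) * 35 * (23 - 11/2) = 1225/4
TS = CS + PS = 1225/4 + 1225/4 = 1225/2

1225/2


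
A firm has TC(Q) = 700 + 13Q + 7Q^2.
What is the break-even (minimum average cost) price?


AC(Q) = 700/Q + 13 + 7Q
To minimize: dAC/dQ = -700/Q^2 + 7 = 0
Q^2 = 700/7 = 100
Q* = 10
Min AC = 700/10 + 13 + 7*10
Min AC = 70 + 13 + 70 = 153

153


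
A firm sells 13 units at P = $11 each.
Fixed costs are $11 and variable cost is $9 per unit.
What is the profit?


Total Revenue = P * Q = 11 * 13 = $143
Total Cost = FC + VC*Q = 11 + 9*13 = $128
Profit = TR - TC = 143 - 128 = $15

$15


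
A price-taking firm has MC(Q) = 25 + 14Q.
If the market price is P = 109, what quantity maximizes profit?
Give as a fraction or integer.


In perfect competition, profit is maximized where P = MC.
109 = 25 + 14Q
84 = 14Q
Q* = 84/14 = 6

6


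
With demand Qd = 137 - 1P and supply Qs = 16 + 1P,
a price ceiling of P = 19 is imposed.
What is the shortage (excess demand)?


At P = 19:
Qd = 137 - 1*19 = 118
Qs = 16 + 1*19 = 35
Shortage = Qd - Qs = 118 - 35 = 83

83


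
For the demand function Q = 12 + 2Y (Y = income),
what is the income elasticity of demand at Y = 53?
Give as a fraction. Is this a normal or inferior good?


dQ/dY = 2
At Y = 53: Q = 12 + 2*53 = 118
Ey = (dQ/dY)(Y/Q) = 2 * 53 / 118 = 53/59
Since Ey > 0, this is a normal good.

53/59 (normal good)


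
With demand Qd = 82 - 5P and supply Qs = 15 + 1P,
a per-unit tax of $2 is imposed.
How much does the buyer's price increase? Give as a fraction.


With a per-unit tax, the buyer's price increase depends on relative slopes.
Supply slope: d = 1, Demand slope: b = 5
Buyer's price increase = d * tax / (b + d)
= 1 * 2 / (5 + 1)
= 2 / 6 = 1/3

1/3


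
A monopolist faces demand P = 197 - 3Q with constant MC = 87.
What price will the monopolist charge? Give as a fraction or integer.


MR = 197 - 6Q
Set MR = MC: 197 - 6Q = 87
Q* = 55/3
Substitute into demand:
P* = 197 - 3*55/3 = 142

142


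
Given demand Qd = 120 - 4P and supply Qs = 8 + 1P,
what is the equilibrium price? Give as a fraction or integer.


At equilibrium, Qd = Qs.
120 - 4P = 8 + 1P
120 - 8 = 4P + 1P
112 = 5P
P* = 112/5 = 112/5

112/5


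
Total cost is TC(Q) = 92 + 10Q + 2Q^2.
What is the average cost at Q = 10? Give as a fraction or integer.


TC(10) = 92 + 10*10 + 2*10^2
TC(10) = 92 + 100 + 200 = 392
AC = TC/Q = 392/10 = 196/5

196/5


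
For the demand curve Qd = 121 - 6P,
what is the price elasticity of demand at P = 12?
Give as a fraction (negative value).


dQ/dP = -6
At P = 12: Q = 121 - 6*12 = 49
E = (dQ/dP)(P/Q) = (-6)(12/49) = -72/49

-72/49


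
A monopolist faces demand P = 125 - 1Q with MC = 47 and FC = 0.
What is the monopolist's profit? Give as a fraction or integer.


MR = MC: 125 - 2Q = 47
Q* = 39
P* = 125 - 1*39 = 86
Profit = (P* - MC)*Q* - FC
= (86 - 47)*39 - 0
= 39*39 - 0
= 1521 - 0 = 1521

1521


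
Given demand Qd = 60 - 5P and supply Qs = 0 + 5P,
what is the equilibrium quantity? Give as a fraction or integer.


First find equilibrium price:
60 - 5P = 0 + 5P
P* = 60/10 = 6
Then substitute into demand:
Q* = 60 - 5 * 6 = 30

30


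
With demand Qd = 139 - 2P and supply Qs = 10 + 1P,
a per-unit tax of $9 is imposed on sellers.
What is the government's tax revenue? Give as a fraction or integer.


With tax on sellers, new supply: Qs' = 10 + 1(P - 9)
= 1 + 1P
New equilibrium quantity:
Q_new = 47
Tax revenue = tax * Q_new = 9 * 47 = 423

423


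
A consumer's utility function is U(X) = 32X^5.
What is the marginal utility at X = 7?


MU = dU/dX = 32*5*X^(5-1)
MU = 160*X^4
At X = 7:
MU = 160 * 7^4
MU = 160 * 2401 = 384160

384160


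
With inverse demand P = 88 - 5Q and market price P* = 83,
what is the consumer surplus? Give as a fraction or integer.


Maximum willingness to pay (at Q=0): P_max = 88
Quantity demanded at P* = 83:
Q* = (88 - 83)/5 = 1
CS = (1/2) * Q* * (P_max - P*)
CS = (1/2) * 1 * (88 - 83)
CS = (1/2) * 1 * 5 = 5/2

5/2


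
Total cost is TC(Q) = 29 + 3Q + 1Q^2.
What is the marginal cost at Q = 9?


MC = dTC/dQ = 3 + 2*1*Q
At Q = 9:
MC = 3 + 2*9
MC = 3 + 18 = 21

21


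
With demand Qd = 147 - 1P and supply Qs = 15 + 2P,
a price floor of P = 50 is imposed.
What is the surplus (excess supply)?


At P = 50:
Qd = 147 - 1*50 = 97
Qs = 15 + 2*50 = 115
Surplus = Qs - Qd = 115 - 97 = 18

18


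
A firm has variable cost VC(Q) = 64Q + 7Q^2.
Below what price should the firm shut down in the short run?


AVC(Q) = VC(Q)/Q = 64 + 7Q
AVC is increasing in Q, so minimum AVC is at Q -> 0+.
Min AVC = 64
The firm should shut down if P < 64.

64


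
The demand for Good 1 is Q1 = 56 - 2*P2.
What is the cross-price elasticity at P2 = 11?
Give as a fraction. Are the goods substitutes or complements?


dQ1/dP2 = -2
At P2 = 11: Q1 = 56 - 2*11 = 34
Exy = (dQ1/dP2)(P2/Q1) = -2 * 11 / 34 = -11/17
Since Exy < 0, the goods are complements.

-11/17 (complements)


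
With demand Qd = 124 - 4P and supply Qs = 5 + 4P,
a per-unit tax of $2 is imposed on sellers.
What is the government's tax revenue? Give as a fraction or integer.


With tax on sellers, new supply: Qs' = 5 + 4(P - 2)
= 4P - 3
New equilibrium quantity:
Q_new = 121/2
Tax revenue = tax * Q_new = 2 * 121/2 = 121

121


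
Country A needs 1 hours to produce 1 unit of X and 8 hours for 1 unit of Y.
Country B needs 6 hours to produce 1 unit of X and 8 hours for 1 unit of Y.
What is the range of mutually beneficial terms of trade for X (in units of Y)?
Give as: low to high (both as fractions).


Opportunity cost of X for Country A = hours_X / hours_Y = 1/8 = 1/8 units of Y
Opportunity cost of X for Country B = hours_X / hours_Y = 6/8 = 3/4 units of Y
Terms of trade must be between the two opportunity costs.
Range: 1/8 to 3/4

1/8 to 3/4


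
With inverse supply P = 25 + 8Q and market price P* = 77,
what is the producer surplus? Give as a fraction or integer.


Minimum supply price (at Q=0): P_min = 25
Quantity supplied at P* = 77:
Q* = (77 - 25)/8 = 13/2
PS = (1/2) * Q* * (P* - P_min)
PS = (1/2) * 13/2 * (77 - 25)
PS = (1/2) * 13/2 * 52 = 169

169


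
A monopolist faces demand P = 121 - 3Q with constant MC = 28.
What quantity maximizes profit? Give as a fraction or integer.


TR = P*Q = (121 - 3Q)Q = 121Q - 3Q^2
MR = dTR/dQ = 121 - 6Q
Set MR = MC:
121 - 6Q = 28
93 = 6Q
Q* = 93/6 = 31/2

31/2


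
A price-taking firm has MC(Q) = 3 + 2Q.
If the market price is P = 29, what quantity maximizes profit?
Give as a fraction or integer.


In perfect competition, profit is maximized where P = MC.
29 = 3 + 2Q
26 = 2Q
Q* = 26/2 = 13

13


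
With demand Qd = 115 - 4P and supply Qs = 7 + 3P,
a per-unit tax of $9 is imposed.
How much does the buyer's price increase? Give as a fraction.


With a per-unit tax, the buyer's price increase depends on relative slopes.
Supply slope: d = 3, Demand slope: b = 4
Buyer's price increase = d * tax / (b + d)
= 3 * 9 / (4 + 3)
= 27 / 7 = 27/7

27/7


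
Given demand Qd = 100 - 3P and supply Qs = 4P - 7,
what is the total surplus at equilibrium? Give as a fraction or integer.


Find equilibrium: 100 - 3P = 4P - 7
100 + 7 = 7P
P* = 107/7 = 107/7
Q* = 4*107/7 - 7 = 379/7
Inverse demand: P = 100/3 - Q/3, so P_max = 100/3
Inverse supply: P = 7/4 + Q/4, so P_min = 7/4
CS = (1/2) * 379/7 * (100/3 - 107/7) = 143641/294
PS = (1/2) * 379/7 * (107/7 - 7/4) = 143641/392
TS = CS + PS = 143641/294 + 143641/392 = 143641/168

143641/168


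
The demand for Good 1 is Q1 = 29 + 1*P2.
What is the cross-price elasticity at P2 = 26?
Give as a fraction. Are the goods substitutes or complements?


dQ1/dP2 = 1
At P2 = 26: Q1 = 29 + 1*26 = 55
Exy = (dQ1/dP2)(P2/Q1) = 1 * 26 / 55 = 26/55
Since Exy > 0, the goods are substitutes.

26/55 (substitutes)


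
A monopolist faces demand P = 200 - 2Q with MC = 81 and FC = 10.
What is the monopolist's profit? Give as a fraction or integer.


MR = MC: 200 - 4Q = 81
Q* = 119/4
P* = 200 - 2*119/4 = 281/2
Profit = (P* - MC)*Q* - FC
= (281/2 - 81)*119/4 - 10
= 119/2*119/4 - 10
= 14161/8 - 10 = 14081/8

14081/8


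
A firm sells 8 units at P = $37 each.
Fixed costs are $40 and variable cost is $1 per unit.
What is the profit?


Total Revenue = P * Q = 37 * 8 = $296
Total Cost = FC + VC*Q = 40 + 1*8 = $48
Profit = TR - TC = 296 - 48 = $248

$248


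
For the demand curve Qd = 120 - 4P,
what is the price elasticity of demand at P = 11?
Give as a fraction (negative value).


dQ/dP = -4
At P = 11: Q = 120 - 4*11 = 76
E = (dQ/dP)(P/Q) = (-4)(11/76) = -11/19

-11/19


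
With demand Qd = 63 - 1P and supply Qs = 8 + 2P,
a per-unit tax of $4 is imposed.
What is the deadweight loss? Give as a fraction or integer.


Pre-tax equilibrium quantity: Q* = 134/3
Post-tax equilibrium quantity: Q_tax = 42
Reduction in quantity: Q* - Q_tax = 8/3
DWL = (1/2) * tax * (Q* - Q_tax)
DWL = (1/2) * 4 * 8/3 = 16/3

16/3


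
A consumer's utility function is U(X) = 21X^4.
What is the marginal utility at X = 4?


MU = dU/dX = 21*4*X^(4-1)
MU = 84*X^3
At X = 4:
MU = 84 * 4^3
MU = 84 * 64 = 5376

5376


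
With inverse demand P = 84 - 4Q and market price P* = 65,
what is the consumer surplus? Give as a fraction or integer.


Maximum willingness to pay (at Q=0): P_max = 84
Quantity demanded at P* = 65:
Q* = (84 - 65)/4 = 19/4
CS = (1/2) * Q* * (P_max - P*)
CS = (1/2) * 19/4 * (84 - 65)
CS = (1/2) * 19/4 * 19 = 361/8

361/8


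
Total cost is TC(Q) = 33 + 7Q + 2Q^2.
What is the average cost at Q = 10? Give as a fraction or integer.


TC(10) = 33 + 7*10 + 2*10^2
TC(10) = 33 + 70 + 200 = 303
AC = TC/Q = 303/10 = 303/10

303/10


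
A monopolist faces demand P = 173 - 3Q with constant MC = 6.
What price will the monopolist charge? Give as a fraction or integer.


MR = 173 - 6Q
Set MR = MC: 173 - 6Q = 6
Q* = 167/6
Substitute into demand:
P* = 173 - 3*167/6 = 179/2

179/2


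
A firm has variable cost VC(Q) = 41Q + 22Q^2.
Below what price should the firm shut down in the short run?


AVC(Q) = VC(Q)/Q = 41 + 22Q
AVC is increasing in Q, so minimum AVC is at Q -> 0+.
Min AVC = 41
The firm should shut down if P < 41.

41


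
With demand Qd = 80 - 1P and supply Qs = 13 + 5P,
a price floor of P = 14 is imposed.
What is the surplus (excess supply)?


At P = 14:
Qd = 80 - 1*14 = 66
Qs = 13 + 5*14 = 83
Surplus = Qs - Qd = 83 - 66 = 17

17


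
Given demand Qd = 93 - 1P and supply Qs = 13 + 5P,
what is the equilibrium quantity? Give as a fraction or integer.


First find equilibrium price:
93 - 1P = 13 + 5P
P* = 80/6 = 40/3
Then substitute into demand:
Q* = 93 - 1 * 40/3 = 239/3

239/3


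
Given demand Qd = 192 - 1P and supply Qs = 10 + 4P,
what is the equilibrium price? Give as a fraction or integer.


At equilibrium, Qd = Qs.
192 - 1P = 10 + 4P
192 - 10 = 1P + 4P
182 = 5P
P* = 182/5 = 182/5

182/5


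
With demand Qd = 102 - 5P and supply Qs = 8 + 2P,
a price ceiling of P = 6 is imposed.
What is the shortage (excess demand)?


At P = 6:
Qd = 102 - 5*6 = 72
Qs = 8 + 2*6 = 20
Shortage = Qd - Qs = 72 - 20 = 52

52


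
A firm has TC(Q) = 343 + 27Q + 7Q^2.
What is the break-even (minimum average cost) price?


AC(Q) = 343/Q + 27 + 7Q
To minimize: dAC/dQ = -343/Q^2 + 7 = 0
Q^2 = 343/7 = 49
Q* = 7
Min AC = 343/7 + 27 + 7*7
Min AC = 49 + 27 + 49 = 125

125


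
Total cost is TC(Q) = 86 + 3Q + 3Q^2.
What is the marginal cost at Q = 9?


MC = dTC/dQ = 3 + 2*3*Q
At Q = 9:
MC = 3 + 6*9
MC = 3 + 54 = 57

57


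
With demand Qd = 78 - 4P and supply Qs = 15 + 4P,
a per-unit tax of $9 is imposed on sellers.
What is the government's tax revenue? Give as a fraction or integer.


With tax on sellers, new supply: Qs' = 15 + 4(P - 9)
= 4P - 21
New equilibrium quantity:
Q_new = 57/2
Tax revenue = tax * Q_new = 9 * 57/2 = 513/2

513/2


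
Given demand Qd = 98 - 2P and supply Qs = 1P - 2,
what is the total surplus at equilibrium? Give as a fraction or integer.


Find equilibrium: 98 - 2P = 1P - 2
98 + 2 = 3P
P* = 100/3 = 100/3
Q* = 1*100/3 - 2 = 94/3
Inverse demand: P = 49 - Q/2, so P_max = 49
Inverse supply: P = 2 + Q/1, so P_min = 2
CS = (1/2) * 94/3 * (49 - 100/3) = 2209/9
PS = (1/2) * 94/3 * (100/3 - 2) = 4418/9
TS = CS + PS = 2209/9 + 4418/9 = 2209/3

2209/3


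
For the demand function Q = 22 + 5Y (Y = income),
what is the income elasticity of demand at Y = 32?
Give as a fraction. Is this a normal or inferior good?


dQ/dY = 5
At Y = 32: Q = 22 + 5*32 = 182
Ey = (dQ/dY)(Y/Q) = 5 * 32 / 182 = 80/91
Since Ey > 0, this is a normal good.

80/91 (normal good)


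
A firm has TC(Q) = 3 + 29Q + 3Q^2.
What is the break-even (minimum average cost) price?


AC(Q) = 3/Q + 29 + 3Q
To minimize: dAC/dQ = -3/Q^2 + 3 = 0
Q^2 = 3/3 = 1
Q* = 1
Min AC = 3/1 + 29 + 3*1
Min AC = 3 + 29 + 3 = 35

35


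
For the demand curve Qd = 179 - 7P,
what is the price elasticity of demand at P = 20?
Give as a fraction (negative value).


dQ/dP = -7
At P = 20: Q = 179 - 7*20 = 39
E = (dQ/dP)(P/Q) = (-7)(20/39) = -140/39

-140/39


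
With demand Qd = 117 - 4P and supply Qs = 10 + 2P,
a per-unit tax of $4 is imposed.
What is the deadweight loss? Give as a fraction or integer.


Pre-tax equilibrium quantity: Q* = 137/3
Post-tax equilibrium quantity: Q_tax = 121/3
Reduction in quantity: Q* - Q_tax = 16/3
DWL = (1/2) * tax * (Q* - Q_tax)
DWL = (1/2) * 4 * 16/3 = 32/3

32/3


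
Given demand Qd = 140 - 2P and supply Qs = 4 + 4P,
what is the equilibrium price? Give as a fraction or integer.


At equilibrium, Qd = Qs.
140 - 2P = 4 + 4P
140 - 4 = 2P + 4P
136 = 6P
P* = 136/6 = 68/3

68/3


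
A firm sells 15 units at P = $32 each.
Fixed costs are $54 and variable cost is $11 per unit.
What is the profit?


Total Revenue = P * Q = 32 * 15 = $480
Total Cost = FC + VC*Q = 54 + 11*15 = $219
Profit = TR - TC = 480 - 219 = $261

$261


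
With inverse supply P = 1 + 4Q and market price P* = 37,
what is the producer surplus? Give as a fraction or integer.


Minimum supply price (at Q=0): P_min = 1
Quantity supplied at P* = 37:
Q* = (37 - 1)/4 = 9
PS = (1/2) * Q* * (P* - P_min)
PS = (1/2) * 9 * (37 - 1)
PS = (1/2) * 9 * 36 = 162

162


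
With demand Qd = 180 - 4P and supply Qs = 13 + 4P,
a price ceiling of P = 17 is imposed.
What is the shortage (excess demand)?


At P = 17:
Qd = 180 - 4*17 = 112
Qs = 13 + 4*17 = 81
Shortage = Qd - Qs = 112 - 81 = 31

31


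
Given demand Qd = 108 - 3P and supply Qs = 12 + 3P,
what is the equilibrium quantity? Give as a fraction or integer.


First find equilibrium price:
108 - 3P = 12 + 3P
P* = 96/6 = 16
Then substitute into demand:
Q* = 108 - 3 * 16 = 60

60


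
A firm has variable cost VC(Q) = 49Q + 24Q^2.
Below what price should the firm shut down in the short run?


AVC(Q) = VC(Q)/Q = 49 + 24Q
AVC is increasing in Q, so minimum AVC is at Q -> 0+.
Min AVC = 49
The firm should shut down if P < 49.

49


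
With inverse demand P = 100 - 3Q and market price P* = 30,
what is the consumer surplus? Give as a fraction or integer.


Maximum willingness to pay (at Q=0): P_max = 100
Quantity demanded at P* = 30:
Q* = (100 - 30)/3 = 70/3
CS = (1/2) * Q* * (P_max - P*)
CS = (1/2) * 70/3 * (100 - 30)
CS = (1/2) * 70/3 * 70 = 2450/3

2450/3


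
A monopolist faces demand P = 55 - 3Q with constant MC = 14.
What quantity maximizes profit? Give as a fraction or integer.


TR = P*Q = (55 - 3Q)Q = 55Q - 3Q^2
MR = dTR/dQ = 55 - 6Q
Set MR = MC:
55 - 6Q = 14
41 = 6Q
Q* = 41/6 = 41/6

41/6


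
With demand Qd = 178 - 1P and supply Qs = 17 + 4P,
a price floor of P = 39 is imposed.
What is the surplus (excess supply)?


At P = 39:
Qd = 178 - 1*39 = 139
Qs = 17 + 4*39 = 173
Surplus = Qs - Qd = 173 - 139 = 34

34


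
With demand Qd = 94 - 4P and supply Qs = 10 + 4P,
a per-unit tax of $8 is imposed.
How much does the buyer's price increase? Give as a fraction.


With a per-unit tax, the buyer's price increase depends on relative slopes.
Supply slope: d = 4, Demand slope: b = 4
Buyer's price increase = d * tax / (b + d)
= 4 * 8 / (4 + 4)
= 32 / 8 = 4

4


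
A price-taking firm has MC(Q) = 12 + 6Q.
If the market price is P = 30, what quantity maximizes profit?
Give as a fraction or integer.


In perfect competition, profit is maximized where P = MC.
30 = 12 + 6Q
18 = 6Q
Q* = 18/6 = 3

3


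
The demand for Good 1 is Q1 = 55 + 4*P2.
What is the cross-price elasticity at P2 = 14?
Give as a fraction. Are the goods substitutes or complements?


dQ1/dP2 = 4
At P2 = 14: Q1 = 55 + 4*14 = 111
Exy = (dQ1/dP2)(P2/Q1) = 4 * 14 / 111 = 56/111
Since Exy > 0, the goods are substitutes.

56/111 (substitutes)


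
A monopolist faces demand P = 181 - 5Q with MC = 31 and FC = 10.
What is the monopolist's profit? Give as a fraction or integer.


MR = MC: 181 - 10Q = 31
Q* = 15
P* = 181 - 5*15 = 106
Profit = (P* - MC)*Q* - FC
= (106 - 31)*15 - 10
= 75*15 - 10
= 1125 - 10 = 1115

1115


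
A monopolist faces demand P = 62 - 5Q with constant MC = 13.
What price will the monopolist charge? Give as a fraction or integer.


MR = 62 - 10Q
Set MR = MC: 62 - 10Q = 13
Q* = 49/10
Substitute into demand:
P* = 62 - 5*49/10 = 75/2

75/2


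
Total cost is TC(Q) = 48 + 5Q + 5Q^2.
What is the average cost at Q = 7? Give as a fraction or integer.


TC(7) = 48 + 5*7 + 5*7^2
TC(7) = 48 + 35 + 245 = 328
AC = TC/Q = 328/7 = 328/7

328/7


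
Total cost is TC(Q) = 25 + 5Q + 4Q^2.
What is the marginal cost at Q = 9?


MC = dTC/dQ = 5 + 2*4*Q
At Q = 9:
MC = 5 + 8*9
MC = 5 + 72 = 77

77


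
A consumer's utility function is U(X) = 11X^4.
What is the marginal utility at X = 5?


MU = dU/dX = 11*4*X^(4-1)
MU = 44*X^3
At X = 5:
MU = 44 * 5^3
MU = 44 * 125 = 5500

5500


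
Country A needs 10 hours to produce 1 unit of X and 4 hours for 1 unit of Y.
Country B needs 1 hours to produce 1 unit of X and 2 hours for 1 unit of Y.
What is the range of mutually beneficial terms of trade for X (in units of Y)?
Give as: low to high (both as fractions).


Opportunity cost of X for Country A = hours_X / hours_Y = 10/4 = 5/2 units of Y
Opportunity cost of X for Country B = hours_X / hours_Y = 1/2 = 1/2 units of Y
Terms of trade must be between the two opportunity costs.
Range: 1/2 to 5/2

1/2 to 5/2


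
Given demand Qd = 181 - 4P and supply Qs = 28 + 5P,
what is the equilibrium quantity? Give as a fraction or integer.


First find equilibrium price:
181 - 4P = 28 + 5P
P* = 153/9 = 17
Then substitute into demand:
Q* = 181 - 4 * 17 = 113

113


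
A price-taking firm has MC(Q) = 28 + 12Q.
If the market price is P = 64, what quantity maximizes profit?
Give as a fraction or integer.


In perfect competition, profit is maximized where P = MC.
64 = 28 + 12Q
36 = 12Q
Q* = 36/12 = 3

3


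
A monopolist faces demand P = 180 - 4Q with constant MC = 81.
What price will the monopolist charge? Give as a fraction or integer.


MR = 180 - 8Q
Set MR = MC: 180 - 8Q = 81
Q* = 99/8
Substitute into demand:
P* = 180 - 4*99/8 = 261/2

261/2


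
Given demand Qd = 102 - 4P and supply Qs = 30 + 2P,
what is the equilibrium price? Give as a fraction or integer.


At equilibrium, Qd = Qs.
102 - 4P = 30 + 2P
102 - 30 = 4P + 2P
72 = 6P
P* = 72/6 = 12

12


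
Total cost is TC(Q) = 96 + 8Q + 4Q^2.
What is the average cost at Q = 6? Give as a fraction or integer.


TC(6) = 96 + 8*6 + 4*6^2
TC(6) = 96 + 48 + 144 = 288
AC = TC/Q = 288/6 = 48

48


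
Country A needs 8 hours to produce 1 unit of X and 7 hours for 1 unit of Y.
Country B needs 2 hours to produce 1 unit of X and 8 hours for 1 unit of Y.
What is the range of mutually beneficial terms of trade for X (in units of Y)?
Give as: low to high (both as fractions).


Opportunity cost of X for Country A = hours_X / hours_Y = 8/7 = 8/7 units of Y
Opportunity cost of X for Country B = hours_X / hours_Y = 2/8 = 1/4 units of Y
Terms of trade must be between the two opportunity costs.
Range: 1/4 to 8/7

1/4 to 8/7


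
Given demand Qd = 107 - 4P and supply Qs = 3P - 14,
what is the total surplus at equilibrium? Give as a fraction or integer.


Find equilibrium: 107 - 4P = 3P - 14
107 + 14 = 7P
P* = 121/7 = 121/7
Q* = 3*121/7 - 14 = 265/7
Inverse demand: P = 107/4 - Q/4, so P_max = 107/4
Inverse supply: P = 14/3 + Q/3, so P_min = 14/3
CS = (1/2) * 265/7 * (107/4 - 121/7) = 70225/392
PS = (1/2) * 265/7 * (121/7 - 14/3) = 70225/294
TS = CS + PS = 70225/392 + 70225/294 = 70225/168

70225/168


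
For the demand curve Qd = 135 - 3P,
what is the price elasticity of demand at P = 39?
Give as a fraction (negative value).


dQ/dP = -3
At P = 39: Q = 135 - 3*39 = 18
E = (dQ/dP)(P/Q) = (-3)(39/18) = -13/2

-13/2


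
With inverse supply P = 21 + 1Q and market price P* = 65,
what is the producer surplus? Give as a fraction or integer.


Minimum supply price (at Q=0): P_min = 21
Quantity supplied at P* = 65:
Q* = (65 - 21)/1 = 44
PS = (1/2) * Q* * (P* - P_min)
PS = (1/2) * 44 * (65 - 21)
PS = (1/2) * 44 * 44 = 968

968


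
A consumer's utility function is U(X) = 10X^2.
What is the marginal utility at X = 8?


MU = dU/dX = 10*2*X^(2-1)
MU = 20*X^1
At X = 8:
MU = 20 * 8^1
MU = 20 * 8 = 160

160


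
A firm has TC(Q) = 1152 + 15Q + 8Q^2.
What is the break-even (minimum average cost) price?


AC(Q) = 1152/Q + 15 + 8Q
To minimize: dAC/dQ = -1152/Q^2 + 8 = 0
Q^2 = 1152/8 = 144
Q* = 12
Min AC = 1152/12 + 15 + 8*12
Min AC = 96 + 15 + 96 = 207

207


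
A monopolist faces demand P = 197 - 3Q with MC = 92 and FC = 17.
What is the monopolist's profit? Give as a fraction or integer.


MR = MC: 197 - 6Q = 92
Q* = 35/2
P* = 197 - 3*35/2 = 289/2
Profit = (P* - MC)*Q* - FC
= (289/2 - 92)*35/2 - 17
= 105/2*35/2 - 17
= 3675/4 - 17 = 3607/4

3607/4


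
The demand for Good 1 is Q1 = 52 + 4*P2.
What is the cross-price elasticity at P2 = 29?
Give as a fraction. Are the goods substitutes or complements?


dQ1/dP2 = 4
At P2 = 29: Q1 = 52 + 4*29 = 168
Exy = (dQ1/dP2)(P2/Q1) = 4 * 29 / 168 = 29/42
Since Exy > 0, the goods are substitutes.

29/42 (substitutes)


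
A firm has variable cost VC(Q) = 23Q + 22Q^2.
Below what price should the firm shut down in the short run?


AVC(Q) = VC(Q)/Q = 23 + 22Q
AVC is increasing in Q, so minimum AVC is at Q -> 0+.
Min AVC = 23
The firm should shut down if P < 23.

23


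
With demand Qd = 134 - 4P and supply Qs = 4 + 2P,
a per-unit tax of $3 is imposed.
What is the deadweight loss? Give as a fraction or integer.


Pre-tax equilibrium quantity: Q* = 142/3
Post-tax equilibrium quantity: Q_tax = 130/3
Reduction in quantity: Q* - Q_tax = 4
DWL = (1/2) * tax * (Q* - Q_tax)
DWL = (1/2) * 3 * 4 = 6

6


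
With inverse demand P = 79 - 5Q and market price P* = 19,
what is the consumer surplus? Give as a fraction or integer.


Maximum willingness to pay (at Q=0): P_max = 79
Quantity demanded at P* = 19:
Q* = (79 - 19)/5 = 12
CS = (1/2) * Q* * (P_max - P*)
CS = (1/2) * 12 * (79 - 19)
CS = (1/2) * 12 * 60 = 360

360


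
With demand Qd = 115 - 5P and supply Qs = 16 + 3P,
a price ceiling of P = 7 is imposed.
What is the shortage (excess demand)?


At P = 7:
Qd = 115 - 5*7 = 80
Qs = 16 + 3*7 = 37
Shortage = Qd - Qs = 80 - 37 = 43

43


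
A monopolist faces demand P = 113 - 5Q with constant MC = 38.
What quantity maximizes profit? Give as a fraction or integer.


TR = P*Q = (113 - 5Q)Q = 113Q - 5Q^2
MR = dTR/dQ = 113 - 10Q
Set MR = MC:
113 - 10Q = 38
75 = 10Q
Q* = 75/10 = 15/2

15/2


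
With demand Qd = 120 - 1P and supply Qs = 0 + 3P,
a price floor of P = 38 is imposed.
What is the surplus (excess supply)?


At P = 38:
Qd = 120 - 1*38 = 82
Qs = 0 + 3*38 = 114
Surplus = Qs - Qd = 114 - 82 = 32

32


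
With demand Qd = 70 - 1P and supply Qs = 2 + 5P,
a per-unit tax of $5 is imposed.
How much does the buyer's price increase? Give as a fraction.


With a per-unit tax, the buyer's price increase depends on relative slopes.
Supply slope: d = 5, Demand slope: b = 1
Buyer's price increase = d * tax / (b + d)
= 5 * 5 / (1 + 5)
= 25 / 6 = 25/6

25/6


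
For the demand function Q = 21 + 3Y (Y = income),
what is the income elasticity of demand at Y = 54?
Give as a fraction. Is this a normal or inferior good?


dQ/dY = 3
At Y = 54: Q = 21 + 3*54 = 183
Ey = (dQ/dY)(Y/Q) = 3 * 54 / 183 = 54/61
Since Ey > 0, this is a normal good.

54/61 (normal good)


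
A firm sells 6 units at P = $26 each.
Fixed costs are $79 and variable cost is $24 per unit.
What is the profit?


Total Revenue = P * Q = 26 * 6 = $156
Total Cost = FC + VC*Q = 79 + 24*6 = $223
Profit = TR - TC = 156 - 223 = $-67

$-67


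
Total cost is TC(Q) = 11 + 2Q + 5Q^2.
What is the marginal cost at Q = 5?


MC = dTC/dQ = 2 + 2*5*Q
At Q = 5:
MC = 2 + 10*5
MC = 2 + 50 = 52

52


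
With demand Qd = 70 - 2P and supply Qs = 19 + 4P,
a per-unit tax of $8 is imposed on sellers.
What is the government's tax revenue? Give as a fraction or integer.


With tax on sellers, new supply: Qs' = 19 + 4(P - 8)
= 4P - 13
New equilibrium quantity:
Q_new = 127/3
Tax revenue = tax * Q_new = 8 * 127/3 = 1016/3

1016/3


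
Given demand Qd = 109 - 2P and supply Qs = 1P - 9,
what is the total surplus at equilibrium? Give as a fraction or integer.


Find equilibrium: 109 - 2P = 1P - 9
109 + 9 = 3P
P* = 118/3 = 118/3
Q* = 1*118/3 - 9 = 91/3
Inverse demand: P = 109/2 - Q/2, so P_max = 109/2
Inverse supply: P = 9 + Q/1, so P_min = 9
CS = (1/2) * 91/3 * (109/2 - 118/3) = 8281/36
PS = (1/2) * 91/3 * (118/3 - 9) = 8281/18
TS = CS + PS = 8281/36 + 8281/18 = 8281/12

8281/12


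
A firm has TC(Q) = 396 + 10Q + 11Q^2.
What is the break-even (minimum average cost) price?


AC(Q) = 396/Q + 10 + 11Q
To minimize: dAC/dQ = -396/Q^2 + 11 = 0
Q^2 = 396/11 = 36
Q* = 6
Min AC = 396/6 + 10 + 11*6
Min AC = 66 + 10 + 66 = 142

142


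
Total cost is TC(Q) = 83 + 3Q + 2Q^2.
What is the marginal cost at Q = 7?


MC = dTC/dQ = 3 + 2*2*Q
At Q = 7:
MC = 3 + 4*7
MC = 3 + 28 = 31

31


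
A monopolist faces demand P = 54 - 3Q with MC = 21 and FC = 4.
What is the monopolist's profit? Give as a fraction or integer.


MR = MC: 54 - 6Q = 21
Q* = 11/2
P* = 54 - 3*11/2 = 75/2
Profit = (P* - MC)*Q* - FC
= (75/2 - 21)*11/2 - 4
= 33/2*11/2 - 4
= 363/4 - 4 = 347/4

347/4


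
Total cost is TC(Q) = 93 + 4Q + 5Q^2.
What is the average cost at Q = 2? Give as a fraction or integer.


TC(2) = 93 + 4*2 + 5*2^2
TC(2) = 93 + 8 + 20 = 121
AC = TC/Q = 121/2 = 121/2

121/2


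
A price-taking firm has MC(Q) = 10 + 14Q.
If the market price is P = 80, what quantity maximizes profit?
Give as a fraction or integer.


In perfect competition, profit is maximized where P = MC.
80 = 10 + 14Q
70 = 14Q
Q* = 70/14 = 5

5


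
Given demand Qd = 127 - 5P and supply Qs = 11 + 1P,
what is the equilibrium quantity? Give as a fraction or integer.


First find equilibrium price:
127 - 5P = 11 + 1P
P* = 116/6 = 58/3
Then substitute into demand:
Q* = 127 - 5 * 58/3 = 91/3

91/3


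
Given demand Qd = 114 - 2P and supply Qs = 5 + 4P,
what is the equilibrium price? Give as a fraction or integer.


At equilibrium, Qd = Qs.
114 - 2P = 5 + 4P
114 - 5 = 2P + 4P
109 = 6P
P* = 109/6 = 109/6

109/6


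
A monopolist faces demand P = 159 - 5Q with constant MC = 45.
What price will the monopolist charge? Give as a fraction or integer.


MR = 159 - 10Q
Set MR = MC: 159 - 10Q = 45
Q* = 57/5
Substitute into demand:
P* = 159 - 5*57/5 = 102

102


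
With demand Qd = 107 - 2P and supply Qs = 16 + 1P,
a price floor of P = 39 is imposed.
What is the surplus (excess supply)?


At P = 39:
Qd = 107 - 2*39 = 29
Qs = 16 + 1*39 = 55
Surplus = Qs - Qd = 55 - 29 = 26

26


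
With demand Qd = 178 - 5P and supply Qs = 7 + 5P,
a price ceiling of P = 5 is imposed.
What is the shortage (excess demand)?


At P = 5:
Qd = 178 - 5*5 = 153
Qs = 7 + 5*5 = 32
Shortage = Qd - Qs = 153 - 32 = 121

121


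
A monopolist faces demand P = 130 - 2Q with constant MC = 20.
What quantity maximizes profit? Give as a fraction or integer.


TR = P*Q = (130 - 2Q)Q = 130Q - 2Q^2
MR = dTR/dQ = 130 - 4Q
Set MR = MC:
130 - 4Q = 20
110 = 4Q
Q* = 110/4 = 55/2

55/2


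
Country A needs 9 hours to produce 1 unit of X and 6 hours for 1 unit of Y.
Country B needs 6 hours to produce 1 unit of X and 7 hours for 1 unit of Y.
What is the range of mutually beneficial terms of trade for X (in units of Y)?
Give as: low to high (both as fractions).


Opportunity cost of X for Country A = hours_X / hours_Y = 9/6 = 3/2 units of Y
Opportunity cost of X for Country B = hours_X / hours_Y = 6/7 = 6/7 units of Y
Terms of trade must be between the two opportunity costs.
Range: 6/7 to 3/2

6/7 to 3/2


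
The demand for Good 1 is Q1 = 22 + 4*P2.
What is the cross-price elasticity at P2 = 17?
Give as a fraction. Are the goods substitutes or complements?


dQ1/dP2 = 4
At P2 = 17: Q1 = 22 + 4*17 = 90
Exy = (dQ1/dP2)(P2/Q1) = 4 * 17 / 90 = 34/45
Since Exy > 0, the goods are substitutes.

34/45 (substitutes)


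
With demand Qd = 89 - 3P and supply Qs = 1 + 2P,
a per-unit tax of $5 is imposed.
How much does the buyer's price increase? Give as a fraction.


With a per-unit tax, the buyer's price increase depends on relative slopes.
Supply slope: d = 2, Demand slope: b = 3
Buyer's price increase = d * tax / (b + d)
= 2 * 5 / (3 + 2)
= 10 / 5 = 2

2


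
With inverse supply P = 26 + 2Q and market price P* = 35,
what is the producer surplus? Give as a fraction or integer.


Minimum supply price (at Q=0): P_min = 26
Quantity supplied at P* = 35:
Q* = (35 - 26)/2 = 9/2
PS = (1/2) * Q* * (P* - P_min)
PS = (1/2) * 9/2 * (35 - 26)
PS = (1/2) * 9/2 * 9 = 81/4

81/4


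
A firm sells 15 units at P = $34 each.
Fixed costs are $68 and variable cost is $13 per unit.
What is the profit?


Total Revenue = P * Q = 34 * 15 = $510
Total Cost = FC + VC*Q = 68 + 13*15 = $263
Profit = TR - TC = 510 - 263 = $247

$247


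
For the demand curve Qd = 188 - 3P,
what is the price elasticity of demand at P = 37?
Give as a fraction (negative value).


dQ/dP = -3
At P = 37: Q = 188 - 3*37 = 77
E = (dQ/dP)(P/Q) = (-3)(37/77) = -111/77

-111/77


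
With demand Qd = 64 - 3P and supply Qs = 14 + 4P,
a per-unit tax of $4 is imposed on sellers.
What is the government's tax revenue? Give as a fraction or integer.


With tax on sellers, new supply: Qs' = 14 + 4(P - 4)
= 4P - 2
New equilibrium quantity:
Q_new = 250/7
Tax revenue = tax * Q_new = 4 * 250/7 = 1000/7

1000/7


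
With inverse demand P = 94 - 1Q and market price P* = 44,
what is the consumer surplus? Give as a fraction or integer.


Maximum willingness to pay (at Q=0): P_max = 94
Quantity demanded at P* = 44:
Q* = (94 - 44)/1 = 50
CS = (1/2) * Q* * (P_max - P*)
CS = (1/2) * 50 * (94 - 44)
CS = (1/2) * 50 * 50 = 1250

1250


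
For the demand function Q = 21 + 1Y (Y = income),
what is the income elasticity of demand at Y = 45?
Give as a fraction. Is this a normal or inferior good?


dQ/dY = 1
At Y = 45: Q = 21 + 1*45 = 66
Ey = (dQ/dY)(Y/Q) = 1 * 45 / 66 = 15/22
Since Ey > 0, this is a normal good.

15/22 (normal good)


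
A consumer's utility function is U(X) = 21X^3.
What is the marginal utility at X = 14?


MU = dU/dX = 21*3*X^(3-1)
MU = 63*X^2
At X = 14:
MU = 63 * 14^2
MU = 63 * 196 = 12348

12348


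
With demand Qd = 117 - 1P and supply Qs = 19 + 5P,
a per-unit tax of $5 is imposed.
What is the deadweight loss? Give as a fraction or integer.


Pre-tax equilibrium quantity: Q* = 302/3
Post-tax equilibrium quantity: Q_tax = 193/2
Reduction in quantity: Q* - Q_tax = 25/6
DWL = (1/2) * tax * (Q* - Q_tax)
DWL = (1/2) * 5 * 25/6 = 125/12

125/12


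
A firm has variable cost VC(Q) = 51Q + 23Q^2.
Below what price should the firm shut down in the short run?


AVC(Q) = VC(Q)/Q = 51 + 23Q
AVC is increasing in Q, so minimum AVC is at Q -> 0+.
Min AVC = 51
The firm should shut down if P < 51.

51


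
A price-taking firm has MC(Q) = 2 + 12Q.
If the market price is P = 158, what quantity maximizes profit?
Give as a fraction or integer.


In perfect competition, profit is maximized where P = MC.
158 = 2 + 12Q
156 = 12Q
Q* = 156/12 = 13

13


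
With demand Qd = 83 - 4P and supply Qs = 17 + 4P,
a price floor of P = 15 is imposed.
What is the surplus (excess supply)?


At P = 15:
Qd = 83 - 4*15 = 23
Qs = 17 + 4*15 = 77
Surplus = Qs - Qd = 77 - 23 = 54

54


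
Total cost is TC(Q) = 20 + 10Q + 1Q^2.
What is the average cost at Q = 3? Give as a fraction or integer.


TC(3) = 20 + 10*3 + 1*3^2
TC(3) = 20 + 30 + 9 = 59
AC = TC/Q = 59/3 = 59/3

59/3


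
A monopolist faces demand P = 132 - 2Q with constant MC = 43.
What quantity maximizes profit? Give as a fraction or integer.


TR = P*Q = (132 - 2Q)Q = 132Q - 2Q^2
MR = dTR/dQ = 132 - 4Q
Set MR = MC:
132 - 4Q = 43
89 = 4Q
Q* = 89/4 = 89/4

89/4


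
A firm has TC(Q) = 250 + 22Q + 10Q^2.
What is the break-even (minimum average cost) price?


AC(Q) = 250/Q + 22 + 10Q
To minimize: dAC/dQ = -250/Q^2 + 10 = 0
Q^2 = 250/10 = 25
Q* = 5
Min AC = 250/5 + 22 + 10*5
Min AC = 50 + 22 + 50 = 122

122


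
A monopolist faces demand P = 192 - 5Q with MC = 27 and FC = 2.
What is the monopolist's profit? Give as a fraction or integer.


MR = MC: 192 - 10Q = 27
Q* = 33/2
P* = 192 - 5*33/2 = 219/2
Profit = (P* - MC)*Q* - FC
= (219/2 - 27)*33/2 - 2
= 165/2*33/2 - 2
= 5445/4 - 2 = 5437/4

5437/4


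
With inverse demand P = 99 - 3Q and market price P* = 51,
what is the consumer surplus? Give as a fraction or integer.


Maximum willingness to pay (at Q=0): P_max = 99
Quantity demanded at P* = 51:
Q* = (99 - 51)/3 = 16
CS = (1/2) * Q* * (P_max - P*)
CS = (1/2) * 16 * (99 - 51)
CS = (1/2) * 16 * 48 = 384

384


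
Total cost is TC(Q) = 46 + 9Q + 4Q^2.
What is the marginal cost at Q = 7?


MC = dTC/dQ = 9 + 2*4*Q
At Q = 7:
MC = 9 + 8*7
MC = 9 + 56 = 65

65


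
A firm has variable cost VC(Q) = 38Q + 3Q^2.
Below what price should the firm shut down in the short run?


AVC(Q) = VC(Q)/Q = 38 + 3Q
AVC is increasing in Q, so minimum AVC is at Q -> 0+.
Min AVC = 38
The firm should shut down if P < 38.

38


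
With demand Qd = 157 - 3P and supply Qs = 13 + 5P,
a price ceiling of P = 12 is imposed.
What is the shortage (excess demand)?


At P = 12:
Qd = 157 - 3*12 = 121
Qs = 13 + 5*12 = 73
Shortage = Qd - Qs = 121 - 73 = 48

48


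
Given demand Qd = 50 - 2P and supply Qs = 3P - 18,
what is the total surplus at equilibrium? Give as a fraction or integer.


Find equilibrium: 50 - 2P = 3P - 18
50 + 18 = 5P
P* = 68/5 = 68/5
Q* = 3*68/5 - 18 = 114/5
Inverse demand: P = 25 - Q/2, so P_max = 25
Inverse supply: P = 6 + Q/3, so P_min = 6
CS = (1/2) * 114/5 * (25 - 68/5) = 3249/25
PS = (1/2) * 114/5 * (68/5 - 6) = 2166/25
TS = CS + PS = 3249/25 + 2166/25 = 1083/5

1083/5
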